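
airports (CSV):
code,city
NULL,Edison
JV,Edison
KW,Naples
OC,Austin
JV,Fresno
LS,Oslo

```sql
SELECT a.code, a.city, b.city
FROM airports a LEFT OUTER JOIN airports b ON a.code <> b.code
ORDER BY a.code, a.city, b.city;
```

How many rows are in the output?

19

LEFT JOIN keeps every row from `airports a`; unmatched rows get NULL for `airports b`'s columns.
Matching on a.code <> b.code. A NULL in a compared column never satisfies the condition.
- code=NULL: no b row matches, row kept with b columns NULL.
- code=JV: 3 matching b row(s), so 3 row(s) emitted.
- code=KW: 4 matching b row(s), so 4 row(s) emitted.
- code=OC: 4 matching b row(s), so 4 row(s) emitted.
- code=JV: 3 matching b row(s), so 3 row(s) emitted.
- code=LS: 4 matching b row(s), so 4 row(s) emitted.
Total: 18 matched + 1 padded = 19 rows.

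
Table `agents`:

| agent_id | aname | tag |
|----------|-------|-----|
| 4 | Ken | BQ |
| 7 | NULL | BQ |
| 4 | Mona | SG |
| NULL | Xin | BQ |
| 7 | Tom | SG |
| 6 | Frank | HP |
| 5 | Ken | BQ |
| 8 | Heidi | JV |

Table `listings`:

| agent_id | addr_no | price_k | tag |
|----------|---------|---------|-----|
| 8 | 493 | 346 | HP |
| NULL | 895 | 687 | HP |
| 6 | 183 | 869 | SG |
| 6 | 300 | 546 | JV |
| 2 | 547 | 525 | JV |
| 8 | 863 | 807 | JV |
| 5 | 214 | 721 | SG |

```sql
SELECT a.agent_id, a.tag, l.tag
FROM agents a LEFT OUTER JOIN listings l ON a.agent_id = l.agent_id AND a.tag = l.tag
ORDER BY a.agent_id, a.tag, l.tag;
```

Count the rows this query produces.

LEFT JOIN keeps every row from `agents`; unmatched rows get NULL for `listings`'s columns.
Matching on a.agent_id = l.agent_id AND a.tag = l.tag. A NULL in a compared column never satisfies the condition.
Matched pairs: 1; unmatched a rows kept: 7.
Total: 1 matched + 7 padded = 8 rows.

8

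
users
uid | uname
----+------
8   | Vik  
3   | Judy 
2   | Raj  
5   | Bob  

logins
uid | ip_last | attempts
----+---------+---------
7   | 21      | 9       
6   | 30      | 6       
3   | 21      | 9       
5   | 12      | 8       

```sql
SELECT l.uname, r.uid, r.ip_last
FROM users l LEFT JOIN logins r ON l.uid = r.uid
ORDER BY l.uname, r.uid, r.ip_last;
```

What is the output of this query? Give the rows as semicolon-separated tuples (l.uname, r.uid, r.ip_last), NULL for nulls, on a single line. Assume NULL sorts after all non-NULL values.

(Bob, 5, 12); (Judy, 3, 21); (Raj, NULL, NULL); (Vik, NULL, NULL)

LEFT JOIN keeps every row from `users`; unmatched rows get NULL for `logins`'s columns.
Matching on l.uid = r.uid.
- l[0] uid=8 → no match; kept with NULLs on the r side.
- l[1] uid=3 → 1 match(es) in r → 1 row(s).
- l[2] uid=2 → no match; kept with NULLs on the r side.
- l[3] uid=5 → 1 match(es) in r → 1 row(s).
After projecting and ordering:
l.uname | r.uid | r.ip_last
Bob | 5 | 12
Judy | 3 | 21
Raj | NULL | NULL
Vik | NULL | NULL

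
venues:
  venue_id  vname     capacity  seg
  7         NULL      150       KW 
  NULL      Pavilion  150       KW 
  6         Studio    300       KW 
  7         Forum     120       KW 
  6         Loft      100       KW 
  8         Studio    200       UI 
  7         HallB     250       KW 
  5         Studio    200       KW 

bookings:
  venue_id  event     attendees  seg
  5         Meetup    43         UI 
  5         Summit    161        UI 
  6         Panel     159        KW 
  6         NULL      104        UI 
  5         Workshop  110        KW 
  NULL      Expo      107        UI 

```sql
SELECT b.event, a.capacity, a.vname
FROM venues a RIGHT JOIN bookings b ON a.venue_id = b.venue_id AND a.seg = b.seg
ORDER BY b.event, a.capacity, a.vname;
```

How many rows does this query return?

RIGHT JOIN keeps every row from `bookings`; unmatched rows get NULL for `venues`'s columns.
Matching on a.venue_id = b.venue_id AND a.seg = b.seg. A NULL in a compared column never satisfies the condition.
Matched pairs: 3; unmatched b rows kept: 4.
Total: 3 matched + 4 padded = 7 rows.

7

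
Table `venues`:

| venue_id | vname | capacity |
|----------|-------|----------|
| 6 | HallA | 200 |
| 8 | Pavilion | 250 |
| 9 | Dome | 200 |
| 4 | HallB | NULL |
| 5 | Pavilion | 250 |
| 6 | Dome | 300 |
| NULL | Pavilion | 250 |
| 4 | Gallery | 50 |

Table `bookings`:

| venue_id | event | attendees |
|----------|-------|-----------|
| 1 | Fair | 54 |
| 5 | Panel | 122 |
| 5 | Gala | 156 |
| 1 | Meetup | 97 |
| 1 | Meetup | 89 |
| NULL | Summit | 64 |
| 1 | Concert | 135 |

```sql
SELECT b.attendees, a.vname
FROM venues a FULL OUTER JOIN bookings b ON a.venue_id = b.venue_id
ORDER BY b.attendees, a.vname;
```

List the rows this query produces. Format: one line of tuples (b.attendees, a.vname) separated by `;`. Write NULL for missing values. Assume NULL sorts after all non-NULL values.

FULL OUTER JOIN keeps every row from both sides; unmatched rows get NULL for the other side's columns.
Matching on a.venue_id = b.venue_id. A NULL in a compared column never satisfies the condition.
- a[0] venue_id=6 → no match; kept with NULLs on the b side.
- a[1] venue_id=8 → no match; kept with NULLs on the b side.
- a[2] venue_id=9 → no match; kept with NULLs on the b side.
- a[3] venue_id=4 → no match; kept with NULLs on the b side.
- a[4] venue_id=5 → 2 match(es) in b → 2 row(s).
- a[5] venue_id=6 → no match; kept with NULLs on the b side.
- a[6] venue_id=NULL → no match; kept with NULLs on the b side.
- a[7] venue_id=4 → no match; kept with NULLs on the b side.
- 5 b row(s) had no a match → kept, a columns NULL.

(54, NULL); (64, NULL); (89, NULL); (97, NULL); (122, Pavilion); (135, NULL); (156, Pavilion); (NULL, Dome); (NULL, Dome); (NULL, Gallery); (NULL, HallA); (NULL, HallB); (NULL, Pavilion); (NULL, Pavilion)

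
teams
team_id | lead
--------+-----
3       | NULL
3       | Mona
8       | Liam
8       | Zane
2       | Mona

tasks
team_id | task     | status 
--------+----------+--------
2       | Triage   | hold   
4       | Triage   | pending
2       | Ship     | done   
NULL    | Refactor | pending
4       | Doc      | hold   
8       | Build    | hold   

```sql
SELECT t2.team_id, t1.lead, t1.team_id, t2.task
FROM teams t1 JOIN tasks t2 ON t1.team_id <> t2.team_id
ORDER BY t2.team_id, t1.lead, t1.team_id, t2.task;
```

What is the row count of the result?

INNER JOIN keeps only pairs where the ON condition holds.
Matching on t1.team_id <> t2.team_id. A NULL in a compared column never satisfies the condition.
- t1[0] team_id=3 → 5 match(es) in t2 → 5 row(s).
- t1[1] team_id=3 → 5 match(es) in t2 → 5 row(s).
- t1[2] team_id=8 → 4 match(es) in t2 → 4 row(s).
- t1[3] team_id=8 → 4 match(es) in t2 → 4 row(s).
- t1[4] team_id=2 → 3 match(es) in t2 → 3 row(s).
Total: 21 rows.

21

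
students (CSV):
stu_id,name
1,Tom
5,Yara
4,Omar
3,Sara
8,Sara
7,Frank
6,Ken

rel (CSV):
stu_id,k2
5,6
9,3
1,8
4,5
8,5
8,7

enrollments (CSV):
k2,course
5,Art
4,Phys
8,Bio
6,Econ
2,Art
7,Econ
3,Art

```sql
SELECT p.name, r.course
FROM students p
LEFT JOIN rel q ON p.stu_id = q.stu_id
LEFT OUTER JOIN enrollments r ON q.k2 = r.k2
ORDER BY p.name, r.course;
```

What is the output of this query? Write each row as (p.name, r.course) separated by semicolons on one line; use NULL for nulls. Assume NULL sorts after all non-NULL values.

Evaluate left to right. First `students p LEFT JOIN rel q` on stu_id: 8 row(s).
Then LEFT JOIN `enrollments r` on k2: each of those 8 rows is kept; rows whose q.k2 has no match in r get NULL for r's columns.

(Frank, NULL); (Ken, NULL); (Omar, Art); (Sara, Art); (Sara, Econ); (Sara, NULL); (Tom, Bio); (Yara, Econ)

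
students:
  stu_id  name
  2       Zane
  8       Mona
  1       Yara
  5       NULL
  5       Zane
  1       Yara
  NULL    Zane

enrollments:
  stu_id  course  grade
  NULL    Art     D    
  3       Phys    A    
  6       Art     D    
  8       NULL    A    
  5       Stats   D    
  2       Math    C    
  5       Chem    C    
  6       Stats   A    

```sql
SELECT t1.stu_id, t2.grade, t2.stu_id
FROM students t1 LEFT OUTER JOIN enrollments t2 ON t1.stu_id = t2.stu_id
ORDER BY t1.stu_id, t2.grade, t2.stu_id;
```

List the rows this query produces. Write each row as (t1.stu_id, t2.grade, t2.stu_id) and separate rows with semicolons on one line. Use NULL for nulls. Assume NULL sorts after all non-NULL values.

(1, NULL, NULL); (1, NULL, NULL); (2, C, 2); (5, C, 5); (5, C, 5); (5, D, 5); (5, D, 5); (8, A, 8); (NULL, NULL, NULL)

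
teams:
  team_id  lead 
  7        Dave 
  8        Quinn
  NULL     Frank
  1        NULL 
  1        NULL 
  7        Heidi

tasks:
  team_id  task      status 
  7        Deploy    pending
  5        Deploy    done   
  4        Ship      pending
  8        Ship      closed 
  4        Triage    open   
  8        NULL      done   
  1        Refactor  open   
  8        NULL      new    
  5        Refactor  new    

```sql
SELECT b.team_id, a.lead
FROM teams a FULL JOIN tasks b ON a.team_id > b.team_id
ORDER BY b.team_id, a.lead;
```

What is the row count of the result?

FULL OUTER JOIN keeps every row from both sides; unmatched rows get NULL for the other side's columns.
Matching on a.team_id > b.team_id. A NULL in a compared column never satisfies the condition.
Matched pairs: 16; unmatched a rows kept: 3; unmatched b rows kept: 3.
Total: 16 matched + 6 padded = 22 rows.

22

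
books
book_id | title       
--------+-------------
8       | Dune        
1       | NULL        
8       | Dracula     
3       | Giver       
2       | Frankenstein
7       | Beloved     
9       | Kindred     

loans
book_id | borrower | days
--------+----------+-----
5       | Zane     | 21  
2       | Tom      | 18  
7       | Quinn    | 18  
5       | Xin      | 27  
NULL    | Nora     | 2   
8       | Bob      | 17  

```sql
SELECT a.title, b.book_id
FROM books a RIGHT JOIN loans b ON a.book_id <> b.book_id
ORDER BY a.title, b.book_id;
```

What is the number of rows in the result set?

32

RIGHT JOIN keeps every row from `loans`; unmatched rows get NULL for `books`'s columns.
Matching on a.book_id <> b.book_id. A NULL in a compared column never satisfies the condition.
- a row (book_id=8): matches 4 b row(s) → 4 output row(s).
- a row (book_id=1): matches 5 b row(s) → 5 output row(s).
- a row (book_id=8): matches 4 b row(s) → 4 output row(s).
- a row (book_id=3): matches 5 b row(s) → 5 output row(s).
- a row (book_id=2): matches 4 b row(s) → 4 output row(s).
- a row (book_id=7): matches 4 b row(s) → 4 output row(s).
- a row (book_id=9): matches 5 b row(s) → 5 output row(s).
- 1 row(s) from b found no a partner → padded with NULL.
Total: 31 matched + 1 padded = 32 rows.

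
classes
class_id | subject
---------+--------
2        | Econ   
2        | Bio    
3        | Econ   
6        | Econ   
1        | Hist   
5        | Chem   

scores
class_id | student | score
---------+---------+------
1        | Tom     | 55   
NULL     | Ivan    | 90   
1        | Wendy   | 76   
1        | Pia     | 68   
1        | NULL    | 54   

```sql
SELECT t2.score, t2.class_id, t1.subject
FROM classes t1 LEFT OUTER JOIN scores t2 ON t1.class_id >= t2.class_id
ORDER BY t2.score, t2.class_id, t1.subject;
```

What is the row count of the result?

LEFT JOIN keeps every row from `classes`; unmatched rows get NULL for `scores`'s columns.
Matching on t1.class_id >= t2.class_id. A NULL in a compared column never satisfies the condition.
- t1 (class_id=2) pairs with 4 row(s) of t2.
- t1 (class_id=2) pairs with 4 row(s) of t2.
- t1 (class_id=3) pairs with 4 row(s) of t2.
- t1 (class_id=6) pairs with 4 row(s) of t2.
- t1 (class_id=1) pairs with 4 row(s) of t2.
- t1 (class_id=5) pairs with 4 row(s) of t2.
Total: 24 rows.

24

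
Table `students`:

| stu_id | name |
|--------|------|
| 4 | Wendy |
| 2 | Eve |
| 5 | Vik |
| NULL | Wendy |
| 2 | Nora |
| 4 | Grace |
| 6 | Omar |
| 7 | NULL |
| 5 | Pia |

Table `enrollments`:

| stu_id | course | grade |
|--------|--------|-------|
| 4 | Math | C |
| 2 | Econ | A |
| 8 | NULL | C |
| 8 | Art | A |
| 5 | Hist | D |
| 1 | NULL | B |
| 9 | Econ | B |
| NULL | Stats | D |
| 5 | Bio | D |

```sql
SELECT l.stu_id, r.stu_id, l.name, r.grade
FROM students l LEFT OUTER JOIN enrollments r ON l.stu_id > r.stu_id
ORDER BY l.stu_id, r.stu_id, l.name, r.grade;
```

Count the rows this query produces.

LEFT JOIN keeps every row from `students`; unmatched rows get NULL for `enrollments`'s columns.
Matching on l.stu_id > r.stu_id. A NULL in a compared column never satisfies the condition.
- l[0] stu_id=4 → 2 match(es) in r → 2 row(s).
- l[1] stu_id=2 → 1 match(es) in r → 1 row(s).
- l[2] stu_id=5 → 3 match(es) in r → 3 row(s).
- l[3] stu_id=NULL → no match; kept with NULLs on the r side.
- l[4] stu_id=2 → 1 match(es) in r → 1 row(s).
- l[5] stu_id=4 → 2 match(es) in r → 2 row(s).
- l[6] stu_id=6 → 5 match(es) in r → 5 row(s).
- l[7] stu_id=7 → 5 match(es) in r → 5 row(s).
- l[8] stu_id=5 → 3 match(es) in r → 3 row(s).
Total: 22 matched + 1 padded = 23 rows.

23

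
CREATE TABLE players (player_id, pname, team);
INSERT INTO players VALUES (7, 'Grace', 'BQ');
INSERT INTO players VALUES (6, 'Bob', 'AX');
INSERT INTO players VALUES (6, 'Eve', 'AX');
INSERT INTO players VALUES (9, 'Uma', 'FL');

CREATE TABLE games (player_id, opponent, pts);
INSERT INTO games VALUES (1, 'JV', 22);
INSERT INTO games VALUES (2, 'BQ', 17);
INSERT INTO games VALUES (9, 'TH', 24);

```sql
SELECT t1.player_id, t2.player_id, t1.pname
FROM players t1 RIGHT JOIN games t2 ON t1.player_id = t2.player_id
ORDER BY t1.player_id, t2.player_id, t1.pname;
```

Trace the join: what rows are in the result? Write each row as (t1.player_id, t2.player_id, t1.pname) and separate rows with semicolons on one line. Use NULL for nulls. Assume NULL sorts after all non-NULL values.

RIGHT JOIN keeps every row from `games`; unmatched rows get NULL for `players`'s columns.
Matching on t1.player_id = t2.player_id.
- player_id=7: no matching t2 row.
- player_id=6: no matching t2 row.
- player_id=6: no matching t2 row.
- player_id=9: 1 matching t2 row(s), so 1 row(s) emitted.
- 2 row(s) from t2 found no t1 partner → padded with NULL.
After projecting and ordering:
t1.player_id | t2.player_id | t1.pname
9 | 9 | Uma
NULL | 1 | NULL
NULL | 2 | NULL

(9, 9, Uma); (NULL, 1, NULL); (NULL, 2, NULL)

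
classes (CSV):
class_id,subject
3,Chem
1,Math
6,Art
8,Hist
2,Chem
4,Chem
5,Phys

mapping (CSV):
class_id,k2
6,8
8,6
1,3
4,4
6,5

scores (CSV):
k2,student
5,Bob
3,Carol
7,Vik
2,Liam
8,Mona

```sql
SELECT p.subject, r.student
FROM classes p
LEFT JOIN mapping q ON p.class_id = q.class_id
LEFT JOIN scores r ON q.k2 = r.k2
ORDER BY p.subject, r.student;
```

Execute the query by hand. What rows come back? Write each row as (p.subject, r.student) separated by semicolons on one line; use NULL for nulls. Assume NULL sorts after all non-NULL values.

(Art, Bob); (Art, Mona); (Chem, NULL); (Chem, NULL); (Chem, NULL); (Hist, NULL); (Math, Carol); (Phys, NULL)

Joins associate left-to-right: classes LEFT JOIN mapping on class_id gives 8 intermediate row(s).
Then LEFT JOIN `scores r` on k2: each of those 8 rows is kept; rows whose q.k2 has no match in r get NULL for r's columns.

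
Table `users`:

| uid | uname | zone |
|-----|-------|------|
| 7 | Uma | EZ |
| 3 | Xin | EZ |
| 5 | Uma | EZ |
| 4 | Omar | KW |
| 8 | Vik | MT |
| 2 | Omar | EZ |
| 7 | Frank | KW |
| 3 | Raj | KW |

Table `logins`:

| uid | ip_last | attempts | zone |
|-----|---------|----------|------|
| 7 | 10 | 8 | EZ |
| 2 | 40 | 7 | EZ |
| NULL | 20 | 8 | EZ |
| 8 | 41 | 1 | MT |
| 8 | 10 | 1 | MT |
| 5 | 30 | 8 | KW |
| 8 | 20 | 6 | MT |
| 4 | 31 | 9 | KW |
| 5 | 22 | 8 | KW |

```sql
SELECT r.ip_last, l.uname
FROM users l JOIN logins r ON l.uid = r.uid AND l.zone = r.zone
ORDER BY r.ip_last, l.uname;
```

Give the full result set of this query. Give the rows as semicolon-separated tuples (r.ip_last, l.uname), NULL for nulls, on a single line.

(10, Uma); (10, Vik); (20, Vik); (31, Omar); (40, Omar); (41, Vik)

INNER JOIN keeps only pairs where the ON condition holds.
Matching on l.uid = r.uid AND l.zone = r.zone. A NULL in a compared column never satisfies the condition.
- l row (uid=7, zone=EZ): matches 1 r row(s) → 1 output row(s).
- l row (uid=3, zone=EZ): no match → dropped.
- l row (uid=5, zone=EZ): no match → dropped.
- l row (uid=4, zone=KW): matches 1 r row(s) → 1 output row(s).
- l row (uid=8, zone=MT): matches 3 r row(s) → 3 output row(s).
- l row (uid=2, zone=EZ): matches 1 r row(s) → 1 output row(s).
- l row (uid=7, zone=KW): no match → dropped.
- l row (uid=3, zone=KW): no match → dropped.
After projecting and ordering:
r.ip_last | l.uname
10 | Uma
10 | Vik
20 | Vik
31 | Omar
40 | Omar
41 | Vik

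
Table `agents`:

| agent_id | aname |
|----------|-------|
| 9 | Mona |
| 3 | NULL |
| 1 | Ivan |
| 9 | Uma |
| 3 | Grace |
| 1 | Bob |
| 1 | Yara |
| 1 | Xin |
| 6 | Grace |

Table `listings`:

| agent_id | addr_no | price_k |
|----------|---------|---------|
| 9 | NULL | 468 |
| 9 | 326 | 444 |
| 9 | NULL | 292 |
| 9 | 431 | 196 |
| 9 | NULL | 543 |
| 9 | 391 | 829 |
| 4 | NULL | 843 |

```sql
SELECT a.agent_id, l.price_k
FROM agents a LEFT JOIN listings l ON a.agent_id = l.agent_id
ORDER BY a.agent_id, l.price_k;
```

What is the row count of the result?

LEFT JOIN keeps every row from `agents`; unmatched rows get NULL for `listings`'s columns.
Matching on a.agent_id = l.agent_id.
Matched pairs: 12; unmatched a rows kept: 7.
Total: 12 matched + 7 padded = 19 rows.

19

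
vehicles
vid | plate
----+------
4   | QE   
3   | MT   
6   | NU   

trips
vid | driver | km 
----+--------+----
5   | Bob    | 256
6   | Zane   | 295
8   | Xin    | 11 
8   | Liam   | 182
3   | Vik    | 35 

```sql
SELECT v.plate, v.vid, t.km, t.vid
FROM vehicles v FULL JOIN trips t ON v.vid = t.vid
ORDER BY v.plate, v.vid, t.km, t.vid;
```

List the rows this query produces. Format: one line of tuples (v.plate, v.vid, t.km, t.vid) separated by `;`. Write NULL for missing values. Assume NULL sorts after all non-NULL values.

(MT, 3, 35, 3); (NU, 6, 295, 6); (QE, 4, NULL, NULL); (NULL, NULL, 11, 8); (NULL, NULL, 182, 8); (NULL, NULL, 256, 5)

FULL OUTER JOIN keeps every row from both sides; unmatched rows get NULL for the other side's columns.
Matching on v.vid = t.vid.
- v row (vid=4): no match → kept, t columns NULL.
- v row (vid=3): matches 1 t row(s) → 1 output row(s).
- v row (vid=6): matches 1 t row(s) → 1 output row(s).
- 3 t row(s) had no v match → kept, v columns NULL.
After projecting and ordering:
v.plate | v.vid | t.km | t.vid
MT | 3 | 35 | 3
NU | 6 | 295 | 6
QE | 4 | NULL | NULL
NULL | NULL | 11 | 8
NULL | NULL | 182 | 8
NULL | NULL | 256 | 5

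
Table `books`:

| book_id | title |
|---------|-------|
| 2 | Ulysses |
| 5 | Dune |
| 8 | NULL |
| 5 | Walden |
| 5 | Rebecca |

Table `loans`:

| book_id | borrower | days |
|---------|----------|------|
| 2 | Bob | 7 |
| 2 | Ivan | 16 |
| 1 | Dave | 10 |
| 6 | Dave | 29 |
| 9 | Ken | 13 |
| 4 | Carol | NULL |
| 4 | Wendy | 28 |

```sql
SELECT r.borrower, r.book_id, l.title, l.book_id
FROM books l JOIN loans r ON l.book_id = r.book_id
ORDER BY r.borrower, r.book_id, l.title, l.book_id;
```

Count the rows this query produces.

2

INNER JOIN keeps only pairs where the ON condition holds.
Matching on l.book_id = r.book_id.
- l row (book_id=2): matches 2 r row(s) → 2 output row(s).
- l row (book_id=5): no match → dropped.
- l row (book_id=8): no match → dropped.
- l row (book_id=5): no match → dropped.
- l row (book_id=5): no match → dropped.
Total: 2 rows.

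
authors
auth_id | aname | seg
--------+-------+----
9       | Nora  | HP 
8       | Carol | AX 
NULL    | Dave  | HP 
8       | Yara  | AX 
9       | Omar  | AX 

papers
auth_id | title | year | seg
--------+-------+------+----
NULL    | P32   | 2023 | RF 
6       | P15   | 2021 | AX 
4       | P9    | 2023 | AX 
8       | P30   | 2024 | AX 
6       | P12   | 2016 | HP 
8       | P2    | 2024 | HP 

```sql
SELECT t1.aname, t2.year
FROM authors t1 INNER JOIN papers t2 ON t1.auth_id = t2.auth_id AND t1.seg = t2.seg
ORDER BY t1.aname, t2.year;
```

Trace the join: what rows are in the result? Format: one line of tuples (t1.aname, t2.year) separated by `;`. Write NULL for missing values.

INNER JOIN keeps only pairs where the ON condition holds.
Matching on t1.auth_id = t2.auth_id AND t1.seg = t2.seg. A NULL in a compared column never satisfies the condition.
- t1[0] auth_id=9, seg=HP → no match; dropped.
- t1[1] auth_id=8, seg=AX → 1 match(es) in t2 → 1 row(s).
- t1[2] auth_id=NULL, seg=HP → no match; dropped.
- t1[3] auth_id=8, seg=AX → 1 match(es) in t2 → 1 row(s).
- t1[4] auth_id=9, seg=AX → no match; dropped.
After projecting and ordering:
t1.aname | t2.year
Carol | 2024
Yara | 2024

(Carol, 2024); (Yara, 2024)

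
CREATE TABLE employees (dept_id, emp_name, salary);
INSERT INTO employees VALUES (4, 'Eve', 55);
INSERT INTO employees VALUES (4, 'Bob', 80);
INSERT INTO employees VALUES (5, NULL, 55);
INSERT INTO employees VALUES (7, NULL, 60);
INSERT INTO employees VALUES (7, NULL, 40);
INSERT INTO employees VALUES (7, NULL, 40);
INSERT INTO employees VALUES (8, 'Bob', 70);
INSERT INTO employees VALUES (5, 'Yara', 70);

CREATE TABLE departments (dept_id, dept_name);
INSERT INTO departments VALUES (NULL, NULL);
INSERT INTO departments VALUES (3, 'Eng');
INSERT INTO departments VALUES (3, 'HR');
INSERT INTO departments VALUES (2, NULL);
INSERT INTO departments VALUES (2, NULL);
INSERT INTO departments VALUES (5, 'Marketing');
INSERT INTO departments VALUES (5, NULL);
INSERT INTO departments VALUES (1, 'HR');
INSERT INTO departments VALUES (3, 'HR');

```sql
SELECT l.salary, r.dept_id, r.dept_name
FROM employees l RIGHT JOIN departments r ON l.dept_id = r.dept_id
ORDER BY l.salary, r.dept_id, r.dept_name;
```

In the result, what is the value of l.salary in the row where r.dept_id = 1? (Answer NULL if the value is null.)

NULL

RIGHT JOIN keeps every row from `departments`; unmatched rows get NULL for `employees`'s columns.
Matching on l.dept_id = r.dept_id. A NULL in a compared column never satisfies the condition.
- dept_id=4: no matching r row.
- dept_id=4: no matching r row.
- dept_id=5: 2 matching r row(s), so 2 row(s) emitted.
- dept_id=7: no matching r row.
- dept_id=7: no matching r row.
- dept_id=7: no matching r row.
- dept_id=8: no matching r row.
- dept_id=5: 2 matching r row(s), so 2 row(s) emitted.
- plus 7 unmatched r row(s), each kept with NULL l columns.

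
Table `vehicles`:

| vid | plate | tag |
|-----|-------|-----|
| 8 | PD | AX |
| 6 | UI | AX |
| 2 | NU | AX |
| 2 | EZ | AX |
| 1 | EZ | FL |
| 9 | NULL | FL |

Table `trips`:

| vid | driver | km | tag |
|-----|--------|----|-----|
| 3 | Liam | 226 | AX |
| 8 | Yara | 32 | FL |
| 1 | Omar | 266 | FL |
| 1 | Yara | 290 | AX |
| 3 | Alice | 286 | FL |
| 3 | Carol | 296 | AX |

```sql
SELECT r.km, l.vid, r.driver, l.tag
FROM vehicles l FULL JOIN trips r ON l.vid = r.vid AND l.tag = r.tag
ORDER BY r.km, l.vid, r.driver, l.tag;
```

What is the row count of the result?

11

FULL OUTER JOIN keeps every row from both sides; unmatched rows get NULL for the other side's columns.
Matching on l.vid = r.vid AND l.tag = r.tag.
Matched pairs: 1; unmatched l rows kept: 5; unmatched r rows kept: 5.
Total: 1 matched + 10 padded = 11 rows.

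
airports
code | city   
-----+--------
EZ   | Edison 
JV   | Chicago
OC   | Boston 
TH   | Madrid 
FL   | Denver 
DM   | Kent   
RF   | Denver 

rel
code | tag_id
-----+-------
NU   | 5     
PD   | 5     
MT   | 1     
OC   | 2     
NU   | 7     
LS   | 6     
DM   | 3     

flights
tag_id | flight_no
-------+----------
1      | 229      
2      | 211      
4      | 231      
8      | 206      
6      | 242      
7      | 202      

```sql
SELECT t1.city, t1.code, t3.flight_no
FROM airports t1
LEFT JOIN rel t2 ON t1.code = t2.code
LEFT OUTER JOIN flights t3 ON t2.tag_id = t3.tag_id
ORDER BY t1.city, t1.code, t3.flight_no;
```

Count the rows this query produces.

Step 1 — t1 LEFT JOIN t2 on code → 7 row(s).
Then LEFT JOIN `flights t3` on tag_id: each of those 7 rows is kept; rows whose t2.tag_id has no match in t3 get NULL for t3's columns.
Result: 7 row(s).

7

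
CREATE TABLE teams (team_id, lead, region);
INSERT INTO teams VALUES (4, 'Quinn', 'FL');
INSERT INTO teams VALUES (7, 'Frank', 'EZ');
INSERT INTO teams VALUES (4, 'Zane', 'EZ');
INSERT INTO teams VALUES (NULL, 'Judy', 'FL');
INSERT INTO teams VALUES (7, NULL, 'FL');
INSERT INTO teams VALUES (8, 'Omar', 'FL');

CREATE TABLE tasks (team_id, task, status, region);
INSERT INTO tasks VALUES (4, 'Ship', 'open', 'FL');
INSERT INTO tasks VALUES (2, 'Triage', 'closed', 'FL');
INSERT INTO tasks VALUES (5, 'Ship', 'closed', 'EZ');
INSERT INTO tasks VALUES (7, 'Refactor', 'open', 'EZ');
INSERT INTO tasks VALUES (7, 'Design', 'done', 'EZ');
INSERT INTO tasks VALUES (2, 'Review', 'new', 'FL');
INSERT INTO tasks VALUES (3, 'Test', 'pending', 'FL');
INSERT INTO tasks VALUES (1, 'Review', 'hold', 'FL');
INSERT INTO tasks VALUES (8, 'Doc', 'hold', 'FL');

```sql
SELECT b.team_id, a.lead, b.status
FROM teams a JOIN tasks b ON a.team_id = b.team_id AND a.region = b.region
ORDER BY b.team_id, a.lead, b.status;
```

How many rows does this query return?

4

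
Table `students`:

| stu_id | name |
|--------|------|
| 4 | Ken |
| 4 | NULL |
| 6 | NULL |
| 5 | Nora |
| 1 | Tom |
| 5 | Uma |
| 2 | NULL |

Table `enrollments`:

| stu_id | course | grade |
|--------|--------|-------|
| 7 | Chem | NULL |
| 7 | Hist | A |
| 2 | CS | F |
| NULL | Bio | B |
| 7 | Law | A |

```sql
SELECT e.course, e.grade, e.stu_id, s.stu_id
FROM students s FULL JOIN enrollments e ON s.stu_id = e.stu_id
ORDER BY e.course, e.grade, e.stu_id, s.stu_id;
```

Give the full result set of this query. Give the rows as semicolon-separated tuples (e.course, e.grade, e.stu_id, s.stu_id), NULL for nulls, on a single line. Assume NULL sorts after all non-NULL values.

FULL OUTER JOIN keeps every row from both sides; unmatched rows get NULL for the other side's columns.
Matching on s.stu_id = e.stu_id. A NULL in a compared column never satisfies the condition.
- s (stu_id=4) has no partner → padded with NULL.
- s (stu_id=4) has no partner → padded with NULL.
- s (stu_id=6) has no partner → padded with NULL.
- s (stu_id=5) has no partner → padded with NULL.
- s (stu_id=1) has no partner → padded with NULL.
- s (stu_id=5) has no partner → padded with NULL.
- s (stu_id=2) pairs with 1 row(s) of e.
- plus 4 unmatched e row(s), each kept with NULL s columns.

(Bio, B, NULL, NULL); (CS, F, 2, 2); (Chem, NULL, 7, NULL); (Hist, A, 7, NULL); (Law, A, 7, NULL); (NULL, NULL, NULL, 1); (NULL, NULL, NULL, 4); (NULL, NULL, NULL, 4); (NULL, NULL, NULL, 5); (NULL, NULL, NULL, 5); (NULL, NULL, NULL, 6)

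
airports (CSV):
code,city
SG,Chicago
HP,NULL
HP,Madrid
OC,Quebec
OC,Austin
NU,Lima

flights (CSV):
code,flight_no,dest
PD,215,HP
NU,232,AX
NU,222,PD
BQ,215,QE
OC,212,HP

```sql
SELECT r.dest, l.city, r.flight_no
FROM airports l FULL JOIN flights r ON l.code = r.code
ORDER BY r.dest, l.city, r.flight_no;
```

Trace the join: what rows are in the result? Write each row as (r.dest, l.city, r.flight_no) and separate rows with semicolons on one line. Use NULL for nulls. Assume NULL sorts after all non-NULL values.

FULL OUTER JOIN keeps every row from both sides; unmatched rows get NULL for the other side's columns.
Matching on l.code = r.code.
- l (code=SG) has no partner → padded with NULL.
- l (code=HP) has no partner → padded with NULL.
- l (code=HP) has no partner → padded with NULL.
- l (code=OC) pairs with 1 row(s) of r.
- l (code=OC) pairs with 1 row(s) of r.
- l (code=NU) pairs with 2 row(s) of r.
- plus 2 unmatched r row(s), each kept with NULL l columns.
After projecting and ordering:
r.dest | l.city | r.flight_no
AX | Lima | 232
HP | Austin | 212
HP | Quebec | 212
HP | NULL | 215
PD | Lima | 222
QE | NULL | 215
NULL | Chicago | NULL
NULL | Madrid | NULL
NULL | NULL | NULL

(AX, Lima, 232); (HP, Austin, 212); (HP, Quebec, 212); (HP, NULL, 215); (PD, Lima, 222); (QE, NULL, 215); (NULL, Chicago, NULL); (NULL, Madrid, NULL); (NULL, NULL, NULL)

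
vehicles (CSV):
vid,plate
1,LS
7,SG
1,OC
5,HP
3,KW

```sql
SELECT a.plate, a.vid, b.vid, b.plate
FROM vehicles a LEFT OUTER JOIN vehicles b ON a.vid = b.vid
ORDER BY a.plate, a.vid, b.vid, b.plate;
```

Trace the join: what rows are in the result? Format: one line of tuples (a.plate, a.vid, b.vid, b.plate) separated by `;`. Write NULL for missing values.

(HP, 5, 5, HP); (KW, 3, 3, KW); (LS, 1, 1, LS); (LS, 1, 1, OC); (OC, 1, 1, LS); (OC, 1, 1, OC); (SG, 7, 7, SG)

LEFT JOIN keeps every row from `vehicles a`; unmatched rows get NULL for `vehicles b`'s columns.
Matching on a.vid = b.vid.
Matched pairs: 7; unmatched a rows kept: 0.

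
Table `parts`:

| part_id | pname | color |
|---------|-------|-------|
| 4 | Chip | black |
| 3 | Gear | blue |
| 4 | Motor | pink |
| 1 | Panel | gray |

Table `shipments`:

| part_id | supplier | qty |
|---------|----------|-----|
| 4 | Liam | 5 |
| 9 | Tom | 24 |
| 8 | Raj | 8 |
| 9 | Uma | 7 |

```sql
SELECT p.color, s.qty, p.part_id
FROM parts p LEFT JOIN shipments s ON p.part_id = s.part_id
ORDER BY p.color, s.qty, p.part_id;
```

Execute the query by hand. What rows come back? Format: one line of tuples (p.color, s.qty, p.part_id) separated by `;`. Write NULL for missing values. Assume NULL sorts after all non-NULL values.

(black, 5, 4); (blue, NULL, 3); (gray, NULL, 1); (pink, 5, 4)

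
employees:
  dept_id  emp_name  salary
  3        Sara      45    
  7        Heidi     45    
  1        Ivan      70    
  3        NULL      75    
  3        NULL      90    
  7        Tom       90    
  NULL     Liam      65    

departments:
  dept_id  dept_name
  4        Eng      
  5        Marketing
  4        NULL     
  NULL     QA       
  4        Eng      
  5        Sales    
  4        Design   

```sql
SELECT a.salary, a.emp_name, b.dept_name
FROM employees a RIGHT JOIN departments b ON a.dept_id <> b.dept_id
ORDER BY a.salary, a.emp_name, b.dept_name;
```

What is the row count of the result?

37

RIGHT JOIN keeps every row from `departments`; unmatched rows get NULL for `employees`'s columns.
Matching on a.dept_id <> b.dept_id. A NULL in a compared column never satisfies the condition.
- a[0] dept_id=3 → 6 match(es) in b → 6 row(s).
- a[1] dept_id=7 → 6 match(es) in b → 6 row(s).
- a[2] dept_id=1 → 6 match(es) in b → 6 row(s).
- a[3] dept_id=3 → 6 match(es) in b → 6 row(s).
- a[4] dept_id=3 → 6 match(es) in b → 6 row(s).
- a[5] dept_id=7 → 6 match(es) in b → 6 row(s).
- a[6] dept_id=NULL → no match.
- plus 1 unmatched b row(s), each kept with NULL a columns.
Total: 36 matched + 1 padded = 37 rows.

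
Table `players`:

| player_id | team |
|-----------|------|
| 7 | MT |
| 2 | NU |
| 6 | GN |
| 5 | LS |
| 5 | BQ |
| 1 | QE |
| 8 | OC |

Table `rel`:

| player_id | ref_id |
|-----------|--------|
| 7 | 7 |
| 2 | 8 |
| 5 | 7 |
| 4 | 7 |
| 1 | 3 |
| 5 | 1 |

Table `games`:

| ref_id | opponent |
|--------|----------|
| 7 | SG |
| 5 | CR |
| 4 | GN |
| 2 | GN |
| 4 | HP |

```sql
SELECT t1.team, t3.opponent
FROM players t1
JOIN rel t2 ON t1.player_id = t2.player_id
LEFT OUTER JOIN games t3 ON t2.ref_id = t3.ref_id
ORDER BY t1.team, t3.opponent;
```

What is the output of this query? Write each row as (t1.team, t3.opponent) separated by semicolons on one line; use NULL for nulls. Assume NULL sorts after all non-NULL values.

Evaluate left to right. First `players t1 INNER JOIN rel t2` on player_id: 7 row(s).
Then LEFT JOIN `games t3` on ref_id: each of those 7 rows is kept; rows whose t2.ref_id has no match in t3 get NULL for t3's columns.

(BQ, SG); (BQ, NULL); (LS, SG); (LS, NULL); (MT, SG); (NU, NULL); (QE, NULL)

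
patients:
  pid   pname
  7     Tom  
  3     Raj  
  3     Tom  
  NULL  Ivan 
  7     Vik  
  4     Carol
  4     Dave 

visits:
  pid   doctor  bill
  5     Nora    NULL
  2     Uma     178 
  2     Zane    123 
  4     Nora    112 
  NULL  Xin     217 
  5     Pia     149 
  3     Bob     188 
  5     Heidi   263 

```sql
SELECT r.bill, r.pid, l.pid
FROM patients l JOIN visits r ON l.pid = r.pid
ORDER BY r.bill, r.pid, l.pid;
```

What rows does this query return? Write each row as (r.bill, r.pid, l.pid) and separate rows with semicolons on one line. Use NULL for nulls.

(112, 4, 4); (112, 4, 4); (188, 3, 3); (188, 3, 3)

INNER JOIN keeps only pairs where the ON condition holds.
Matching on l.pid = r.pid. A NULL in a compared column never satisfies the condition.
- pid=7: no matching r row, dropped.
- pid=3: 1 matching r row(s), so 1 row(s) emitted.
- pid=3: 1 matching r row(s), so 1 row(s) emitted.
- pid=NULL: no matching r row, dropped.
- pid=7: no matching r row, dropped.
- pid=4: 1 matching r row(s), so 1 row(s) emitted.
- pid=4: 1 matching r row(s), so 1 row(s) emitted.
After projecting and ordering:
r.bill | r.pid | l.pid
112 | 4 | 4
112 | 4 | 4
188 | 3 | 3
188 | 3 | 3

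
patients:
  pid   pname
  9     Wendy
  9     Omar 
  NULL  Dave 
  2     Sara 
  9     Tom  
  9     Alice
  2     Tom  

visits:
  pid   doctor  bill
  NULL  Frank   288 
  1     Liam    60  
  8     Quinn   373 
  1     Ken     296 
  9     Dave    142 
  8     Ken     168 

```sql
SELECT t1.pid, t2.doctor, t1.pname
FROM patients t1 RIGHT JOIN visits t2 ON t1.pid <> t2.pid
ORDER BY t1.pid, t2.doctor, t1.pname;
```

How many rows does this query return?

RIGHT JOIN keeps every row from `visits`; unmatched rows get NULL for `patients`'s columns.
Matching on t1.pid <> t2.pid. A NULL in a compared column never satisfies the condition.
Matched pairs: 26; unmatched t2 rows kept: 1.
Total: 26 matched + 1 padded = 27 rows.

27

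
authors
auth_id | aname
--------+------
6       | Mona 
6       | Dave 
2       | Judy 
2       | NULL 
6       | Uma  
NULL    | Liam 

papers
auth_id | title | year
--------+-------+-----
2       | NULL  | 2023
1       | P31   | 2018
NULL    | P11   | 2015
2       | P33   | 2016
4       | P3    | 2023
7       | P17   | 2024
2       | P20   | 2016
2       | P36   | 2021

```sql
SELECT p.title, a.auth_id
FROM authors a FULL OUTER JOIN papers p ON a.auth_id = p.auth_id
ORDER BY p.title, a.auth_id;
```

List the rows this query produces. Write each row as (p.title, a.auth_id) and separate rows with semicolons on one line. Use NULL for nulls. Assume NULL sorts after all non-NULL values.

FULL OUTER JOIN keeps every row from both sides; unmatched rows get NULL for the other side's columns.
Matching on a.auth_id = p.auth_id. A NULL in a compared column never satisfies the condition.
Matched pairs: 8; unmatched a rows kept: 4; unmatched p rows kept: 4.

(P11, NULL); (P17, NULL); (P20, 2); (P20, 2); (P3, NULL); (P31, NULL); (P33, 2); (P33, 2); (P36, 2); (P36, 2); (NULL, 2); (NULL, 2); (NULL, 6); (NULL, 6); (NULL, 6); (NULL, NULL)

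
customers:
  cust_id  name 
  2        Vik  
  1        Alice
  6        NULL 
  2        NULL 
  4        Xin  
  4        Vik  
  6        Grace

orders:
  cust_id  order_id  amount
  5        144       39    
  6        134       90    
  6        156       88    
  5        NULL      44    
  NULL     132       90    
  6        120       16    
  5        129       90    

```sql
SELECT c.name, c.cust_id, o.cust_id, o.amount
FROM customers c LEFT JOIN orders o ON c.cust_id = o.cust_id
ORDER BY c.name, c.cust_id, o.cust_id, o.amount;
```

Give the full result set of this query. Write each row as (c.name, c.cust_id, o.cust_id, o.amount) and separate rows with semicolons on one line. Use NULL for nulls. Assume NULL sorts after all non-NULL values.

(Alice, 1, NULL, NULL); (Grace, 6, 6, 16); (Grace, 6, 6, 88); (Grace, 6, 6, 90); (Vik, 2, NULL, NULL); (Vik, 4, NULL, NULL); (Xin, 4, NULL, NULL); (NULL, 2, NULL, NULL); (NULL, 6, 6, 16); (NULL, 6, 6, 88); (NULL, 6, 6, 90)

LEFT JOIN keeps every row from `customers`; unmatched rows get NULL for `orders`'s columns.
Matching on c.cust_id = o.cust_id. A NULL in a compared column never satisfies the condition.
Matched pairs: 6; unmatched c rows kept: 5.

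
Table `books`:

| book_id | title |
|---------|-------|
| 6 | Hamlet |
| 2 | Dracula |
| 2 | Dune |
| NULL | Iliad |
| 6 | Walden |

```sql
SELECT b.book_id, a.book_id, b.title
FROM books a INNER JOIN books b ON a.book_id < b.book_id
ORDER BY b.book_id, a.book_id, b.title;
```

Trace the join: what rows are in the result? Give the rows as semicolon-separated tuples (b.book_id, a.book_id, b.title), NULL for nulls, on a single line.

(6, 2, Hamlet); (6, 2, Hamlet); (6, 2, Walden); (6, 2, Walden)

INNER JOIN keeps only pairs where the ON condition holds.
Matching on a.book_id < b.book_id. A NULL in a compared column never satisfies the condition.
Matched pairs: 4.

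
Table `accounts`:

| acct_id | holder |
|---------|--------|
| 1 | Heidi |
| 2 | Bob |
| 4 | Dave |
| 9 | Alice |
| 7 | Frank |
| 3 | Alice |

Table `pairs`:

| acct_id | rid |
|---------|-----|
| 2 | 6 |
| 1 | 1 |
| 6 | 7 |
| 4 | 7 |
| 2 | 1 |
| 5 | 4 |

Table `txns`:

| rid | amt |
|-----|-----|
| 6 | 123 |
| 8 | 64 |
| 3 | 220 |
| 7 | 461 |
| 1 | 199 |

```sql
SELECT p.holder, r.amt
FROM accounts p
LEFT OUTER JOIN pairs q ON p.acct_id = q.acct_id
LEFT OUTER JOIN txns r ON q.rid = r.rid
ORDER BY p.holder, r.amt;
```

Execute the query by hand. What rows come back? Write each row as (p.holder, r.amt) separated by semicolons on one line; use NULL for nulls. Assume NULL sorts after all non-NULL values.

Joins associate left-to-right: accounts LEFT JOIN pairs on acct_id gives 7 intermediate row(s).
Then LEFT JOIN `txns r` on rid: each of those 7 rows is kept; rows whose q.rid has no match in r get NULL for r's columns.

(Alice, NULL); (Alice, NULL); (Bob, 123); (Bob, 199); (Dave, 461); (Frank, NULL); (Heidi, 199)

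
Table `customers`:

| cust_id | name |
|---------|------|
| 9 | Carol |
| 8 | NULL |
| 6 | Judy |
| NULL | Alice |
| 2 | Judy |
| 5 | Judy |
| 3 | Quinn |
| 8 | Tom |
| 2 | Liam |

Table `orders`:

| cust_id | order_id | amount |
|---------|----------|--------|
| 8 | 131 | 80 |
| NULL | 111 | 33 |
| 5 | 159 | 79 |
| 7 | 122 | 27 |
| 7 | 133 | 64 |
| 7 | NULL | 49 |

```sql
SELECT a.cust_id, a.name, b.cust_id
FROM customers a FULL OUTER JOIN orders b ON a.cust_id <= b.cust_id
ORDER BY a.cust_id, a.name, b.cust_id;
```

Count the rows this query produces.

29

FULL OUTER JOIN keeps every row from both sides; unmatched rows get NULL for the other side's columns.
Matching on a.cust_id <= b.cust_id. A NULL in a compared column never satisfies the condition.
- a row (cust_id=9): no match → kept, b columns NULL.
- a row (cust_id=8): matches 1 b row(s) → 1 output row(s).
- a row (cust_id=6): matches 4 b row(s) → 4 output row(s).
- a row (cust_id=NULL): no match → kept, b columns NULL.
- a row (cust_id=2): matches 5 b row(s) → 5 output row(s).
- a row (cust_id=5): matches 5 b row(s) → 5 output row(s).
- a row (cust_id=3): matches 5 b row(s) → 5 output row(s).
- a row (cust_id=8): matches 1 b row(s) → 1 output row(s).
- a row (cust_id=2): matches 5 b row(s) → 5 output row(s).
- plus 1 unmatched b row(s), each kept with NULL a columns.
Total: 26 matched + 3 padded = 29 rows.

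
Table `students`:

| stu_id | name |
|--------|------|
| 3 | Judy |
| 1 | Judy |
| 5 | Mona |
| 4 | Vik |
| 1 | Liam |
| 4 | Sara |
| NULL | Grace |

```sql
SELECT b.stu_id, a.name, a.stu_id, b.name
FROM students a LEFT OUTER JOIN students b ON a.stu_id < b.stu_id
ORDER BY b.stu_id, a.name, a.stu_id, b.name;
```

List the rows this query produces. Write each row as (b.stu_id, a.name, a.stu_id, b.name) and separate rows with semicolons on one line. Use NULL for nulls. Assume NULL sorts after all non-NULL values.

(3, Judy, 1, Judy); (3, Liam, 1, Judy); (4, Judy, 1, Sara); (4, Judy, 1, Vik); (4, Judy, 3, Sara); (4, Judy, 3, Vik); (4, Liam, 1, Sara); (4, Liam, 1, Vik); (5, Judy, 1, Mona); (5, Judy, 3, Mona); (5, Liam, 1, Mona); (5, Sara, 4, Mona); (5, Vik, 4, Mona); (NULL, Grace, NULL, NULL); (NULL, Mona, 5, NULL)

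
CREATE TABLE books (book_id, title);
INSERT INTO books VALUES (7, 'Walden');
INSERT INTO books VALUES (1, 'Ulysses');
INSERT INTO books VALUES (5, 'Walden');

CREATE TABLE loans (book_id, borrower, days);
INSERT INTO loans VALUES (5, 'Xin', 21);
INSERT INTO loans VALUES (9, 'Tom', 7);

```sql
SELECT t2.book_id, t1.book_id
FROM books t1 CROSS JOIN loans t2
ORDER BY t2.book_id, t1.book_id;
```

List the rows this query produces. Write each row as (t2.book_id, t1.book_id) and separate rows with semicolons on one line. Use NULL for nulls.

CROSS JOIN pairs every row of `books` with every row of `loans`: 3 × 2 = 6 rows.

(5, 1); (5, 5); (5, 7); (9, 1); (9, 5); (9, 7)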